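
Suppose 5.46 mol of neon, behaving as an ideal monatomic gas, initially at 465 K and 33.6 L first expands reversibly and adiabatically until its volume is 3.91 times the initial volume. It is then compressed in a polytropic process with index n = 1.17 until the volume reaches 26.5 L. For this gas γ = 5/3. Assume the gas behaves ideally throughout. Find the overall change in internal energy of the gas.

P₁ = nRT₁/V₁ = 5.46×8.314×465/33.6 = 628 kPa.
Step 1 — Adiabatic: TV^(γ−1) = const ⇒ T₂ = 465×(0.256)^0.667 = 187 K; PV^γ = const ⇒ P₂ = 64.7 kPa.
ΔU = nCvΔT = 5.46×12.5×(187−465) = -18900 J.
Q = 0 for an adiabatic process, so W = −ΔU = 18900 J.
State after step 1: P = 64.7 kPa, V = 131 L, T = 187 K.
Step 2 — Polytropic n=1.17: T₂ = T₁(V₁/V₂)^(n−1) = 187×(4.96)^0.17 = 246 K; P₂ = P₁(V₁/V₂)^n = 421 kPa.
W = (P₁V₁−P₂V₂)/(n−1) = (64.7×131−421×26.5)/0.17 = -15600 J.
ΔU = nCvΔT = 5.46×12.5×(246−187) = 3990 J.
Q = ΔU + W = -11700 J.
Net over both steps: W = 3260 J, Q = -11700 J, ΔU = -14900 J.

-14900 J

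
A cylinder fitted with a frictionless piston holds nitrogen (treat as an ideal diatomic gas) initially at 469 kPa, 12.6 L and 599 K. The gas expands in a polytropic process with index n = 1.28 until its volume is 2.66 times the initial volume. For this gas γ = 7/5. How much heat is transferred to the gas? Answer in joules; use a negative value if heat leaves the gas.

1520 J

n = P₁V₁/(RT₁) = 469×12.6/(8.314×599) = 1.19 mol.
Polytropic n=1.28: T₂ = T₁(V₁/V₂)^(n−1) = 599×(0.376)^0.28 = 455 K; P₂ = P₁(V₁/V₂)^n = 134 kPa.
W = (P₁V₁−P₂V₂)/(n−1) = (469×12.6−134×33.5)/0.28 = 5060 J.
ΔU = nCvΔT = 1.19×20.8×(455−599) = -3540 J.
Q = ΔU + W = 1520 J.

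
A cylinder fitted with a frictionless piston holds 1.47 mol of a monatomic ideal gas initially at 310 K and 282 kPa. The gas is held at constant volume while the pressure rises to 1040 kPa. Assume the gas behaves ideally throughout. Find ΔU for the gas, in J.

V₁ = nRT₁/P₁ = 1.47×8.314×310/282 = 13.4 L.
Isochoric: V stays 13.4 L; P/T = const ⇒ T₂ = 1140 K, P₂ = 1040 kPa.
For an ideal gas ΔU = nCvΔT with Cv = (3/2)R = 12.5 J/(mol·K).
ΔU = 1.47×12.5×(1140−310) = 15300 J.

15300 J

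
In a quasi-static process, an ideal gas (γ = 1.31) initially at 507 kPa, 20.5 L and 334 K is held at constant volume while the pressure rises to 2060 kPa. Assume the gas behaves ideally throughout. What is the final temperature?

1360 K

Isochoric: V stays 20.5 L; P/T = const ⇒ T₂ = 1360 K, P₂ = 2060 kPa.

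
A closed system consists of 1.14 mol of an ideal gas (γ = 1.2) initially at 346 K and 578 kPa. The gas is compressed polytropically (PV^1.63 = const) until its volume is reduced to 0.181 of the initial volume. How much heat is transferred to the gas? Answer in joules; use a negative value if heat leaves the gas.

V₁ = nRT₁/P₁ = 1.14×8.314×346/578 = 5.67 L.
Polytropic n=1.63: T₂ = T₁(V₁/V₂)^(n−1) = 346×(5.52)^0.63 = 1020 K; P₂ = P₁(V₁/V₂)^n = 9370 kPa.
W = (P₁V₁−P₂V₂)/(n−1) = (578×5.67−9370×1.03)/0.63 = -10100 J.
ΔU = nCvΔT = 1.14×41.6×(1020−346) = 31700 J.
Q = ΔU + W = 21700 J.

21700 J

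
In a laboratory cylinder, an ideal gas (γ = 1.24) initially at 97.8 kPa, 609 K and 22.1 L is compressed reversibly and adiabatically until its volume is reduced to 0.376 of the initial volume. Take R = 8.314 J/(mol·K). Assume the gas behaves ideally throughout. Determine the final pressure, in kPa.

Adiabatic: TV^(γ−1) = const ⇒ T₂ = 609×(2.66)^0.240 = 770 K; PV^γ = const ⇒ P₂ = 329 kPa.

329 kPa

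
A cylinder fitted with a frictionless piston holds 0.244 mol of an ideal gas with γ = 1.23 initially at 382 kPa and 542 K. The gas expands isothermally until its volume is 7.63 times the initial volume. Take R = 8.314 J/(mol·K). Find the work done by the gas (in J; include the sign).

2230 J

V₁ = nRT₁/P₁ = 0.244×8.314×542/382 = 2.88 L.
Isothermal: T stays 542 K; PV = const ⇒ V₂ = 22.0 L, P₂ = 50.1 kPa.
W = nRT ln(V₂/V₁) = 0.244×8.314×542×ln(7.63) = 2230 J.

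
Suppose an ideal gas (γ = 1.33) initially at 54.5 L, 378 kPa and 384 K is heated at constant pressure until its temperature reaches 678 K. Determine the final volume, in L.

Isobaric: P stays 378 kPa; V/T = const ⇒ T₂ = 678 K, V₂ = 96.2 L.

96.2 L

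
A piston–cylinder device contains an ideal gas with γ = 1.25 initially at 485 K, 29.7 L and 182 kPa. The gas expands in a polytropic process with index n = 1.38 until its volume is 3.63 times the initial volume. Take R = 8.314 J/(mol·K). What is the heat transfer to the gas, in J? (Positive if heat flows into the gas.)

-2860 J

n = P₁V₁/(RT₁) = 182×29.7/(8.314×485) = 1.34 mol.
Polytropic n=1.38: T₂ = T₁(V₁/V₂)^(n−1) = 485×(0.275)^0.38 = 297 K; P₂ = P₁(V₁/V₂)^n = 30.7 kPa.
W = (P₁V₁−P₂V₂)/(n−1) = (182×29.7−30.7×108)/0.38 = 5510 J.
ΔU = nCvΔT = 1.34×33.3×(297−485) = -8370 J.
Q = ΔU + W = -2860 J.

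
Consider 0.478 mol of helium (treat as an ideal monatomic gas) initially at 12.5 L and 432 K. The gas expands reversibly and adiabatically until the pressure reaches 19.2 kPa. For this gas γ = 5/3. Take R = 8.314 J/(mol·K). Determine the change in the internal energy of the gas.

P₁ = nRT₁/V₁ = 0.478×8.314×432/12.5 = 137 kPa.
Adiabatic: T₂/T₁ = (P₂/P₁)^((γ−1)/γ) ⇒ T₂ = 432×(0.140)^0.400 = 197 K; V₂ = 40.7 L.
For an ideal gas ΔU = nCvΔT with Cv = (3/2)R = 12.5 J/(mol·K).
ΔU = 0.478×12.5×(197−432) = -1400 J.

-1400 J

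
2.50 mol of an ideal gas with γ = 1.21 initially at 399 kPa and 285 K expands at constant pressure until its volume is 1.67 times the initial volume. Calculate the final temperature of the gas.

476 K

V₁ = nRT₁/P₁ = 2.50×8.314×285/399 = 14.8 L.
Isobaric: P stays 399 kPa; V/T = const ⇒ T₂ = 476 K, V₂ = 24.8 L.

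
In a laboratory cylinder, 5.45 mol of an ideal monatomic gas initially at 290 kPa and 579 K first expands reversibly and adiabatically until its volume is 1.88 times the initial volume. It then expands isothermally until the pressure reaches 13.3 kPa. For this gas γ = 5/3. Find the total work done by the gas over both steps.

48500 J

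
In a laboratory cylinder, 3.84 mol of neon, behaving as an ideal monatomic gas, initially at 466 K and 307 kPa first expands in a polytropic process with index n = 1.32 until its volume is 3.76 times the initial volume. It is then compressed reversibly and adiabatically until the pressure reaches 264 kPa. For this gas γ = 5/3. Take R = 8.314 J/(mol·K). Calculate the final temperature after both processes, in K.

578 K

V₁ = nRT₁/P₁ = 3.84×8.314×466/307 = 48.5 L.
Step 1 — Polytropic n=1.32: T₂ = T₁(V₁/V₂)^(n−1) = 466×(0.266)^0.32 = 305 K; P₂ = P₁(V₁/V₂)^n = 53.4 kPa.
W = (P₁V₁−P₂V₂)/(n−1) = (307×48.5−53.4×182)/0.32 = 16100 J.
ΔU = nCvΔT = 3.84×12.5×(305−466) = -7710 J.
Q = ΔU + W = 8350 J.
State after step 1: P = 53.4 kPa, V = 182 L, T = 305 K.
Step 2 — Adiabatic: T₂/T₁ = (P₂/P₁)^((γ−1)/γ) ⇒ T₂ = 305×(4.94)^0.400 = 578 K; V₂ = 69.9 L.
ΔU = nCvΔT = 3.84×12.5×(578−305) = 13100 J.
Q = 0 for an adiabatic process, so W = −ΔU = -13100 J.
Net over both steps: W = 3000 J, Q = 8350 J, ΔU = 5360 J.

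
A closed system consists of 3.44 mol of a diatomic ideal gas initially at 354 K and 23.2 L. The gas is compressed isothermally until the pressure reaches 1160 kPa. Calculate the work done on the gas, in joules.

P₁ = nRT₁/V₁ = 3.44×8.314×354/23.2 = 436 kPa.
Isothermal: T stays 354 K; PV = const ⇒ V₂ = 8.73 L, P₂ = 1160 kPa.
W = nRT ln(V₂/V₁) = 3.44×8.314×354×ln(0.376) = -9900 J.
Work done on the gas = −W_by = 9900 J.

9900 J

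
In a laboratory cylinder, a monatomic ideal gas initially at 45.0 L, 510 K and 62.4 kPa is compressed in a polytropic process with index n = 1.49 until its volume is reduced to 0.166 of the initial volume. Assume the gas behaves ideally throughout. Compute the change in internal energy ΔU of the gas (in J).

5940 J

n = P₁V₁/(RT₁) = 62.4×45.0/(8.314×510) = 0.662 mol.
Polytropic n=1.49: T₂ = T₁(V₁/V₂)^(n−1) = 510×(6.02)^0.49 = 1230 K; P₂ = P₁(V₁/V₂)^n = 906 kPa.
For an ideal gas ΔU = nCvΔT with Cv = (3/2)R = 12.5 J/(mol·K).
ΔU = 0.662×12.5×(1230−510) = 5940 J.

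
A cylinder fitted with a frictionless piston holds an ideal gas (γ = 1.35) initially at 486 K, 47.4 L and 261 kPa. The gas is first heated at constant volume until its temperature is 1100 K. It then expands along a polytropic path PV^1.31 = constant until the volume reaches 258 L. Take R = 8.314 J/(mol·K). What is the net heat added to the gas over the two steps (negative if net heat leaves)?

48900 J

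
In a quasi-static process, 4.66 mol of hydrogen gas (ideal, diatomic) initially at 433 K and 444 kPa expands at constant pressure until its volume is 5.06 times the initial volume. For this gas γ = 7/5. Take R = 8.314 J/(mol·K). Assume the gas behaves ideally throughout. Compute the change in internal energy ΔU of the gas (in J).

170000 J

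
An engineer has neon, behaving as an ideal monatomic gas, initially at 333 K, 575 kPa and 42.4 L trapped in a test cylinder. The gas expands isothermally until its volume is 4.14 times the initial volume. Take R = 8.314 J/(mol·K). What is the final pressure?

139 kPa

Isothermal: T stays 333 K; PV = const ⇒ V₂ = 176 L, P₂ = 139 kPa.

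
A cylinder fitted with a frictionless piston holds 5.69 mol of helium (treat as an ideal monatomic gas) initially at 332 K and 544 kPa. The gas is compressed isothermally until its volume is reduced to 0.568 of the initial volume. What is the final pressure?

958 kPa

V₁ = nRT₁/P₁ = 5.69×8.314×332/544 = 28.9 L.
Isothermal: T stays 332 K; PV = const ⇒ V₂ = 16.4 L, P₂ = 958 kPa.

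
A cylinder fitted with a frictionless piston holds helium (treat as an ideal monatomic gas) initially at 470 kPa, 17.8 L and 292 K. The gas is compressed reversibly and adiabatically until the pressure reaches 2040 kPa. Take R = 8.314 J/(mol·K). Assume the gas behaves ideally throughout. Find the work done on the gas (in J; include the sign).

n = P₁V₁/(RT₁) = 470×17.8/(8.314×292) = 3.45 mol.
Adiabatic: T₂/T₁ = (P₂/P₁)^((γ−1)/γ) ⇒ T₂ = 292×(4.34)^0.400 = 525 K; V₂ = 7.38 L.
ΔU = nCvΔT = 3.45×12.5×(525−292) = 10000 J.
Q = 0 for an adiabatic process, so W = −ΔU = -10000 J.
Work done on the gas = −W_by = 10000 J.

10000 J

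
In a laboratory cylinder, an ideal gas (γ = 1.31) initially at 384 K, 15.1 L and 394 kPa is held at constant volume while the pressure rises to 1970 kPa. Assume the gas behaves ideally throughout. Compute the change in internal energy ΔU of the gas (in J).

76800 J

n = P₁V₁/(RT₁) = 394×15.1/(8.314×384) = 1.86 mol.
Isochoric: V stays 15.1 L; P/T = const ⇒ T₂ = 1920 K, P₂ = 1970 kPa.
For an ideal gas ΔU = nCvΔT with Cv = R/(γ−1) = 26.8 J/(mol·K).
ΔU = 1.86×26.8×(1920−384) = 76800 J.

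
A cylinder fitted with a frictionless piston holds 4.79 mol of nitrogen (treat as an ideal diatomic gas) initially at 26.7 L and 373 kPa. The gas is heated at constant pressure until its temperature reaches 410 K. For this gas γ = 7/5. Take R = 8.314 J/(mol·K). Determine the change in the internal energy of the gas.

15900 J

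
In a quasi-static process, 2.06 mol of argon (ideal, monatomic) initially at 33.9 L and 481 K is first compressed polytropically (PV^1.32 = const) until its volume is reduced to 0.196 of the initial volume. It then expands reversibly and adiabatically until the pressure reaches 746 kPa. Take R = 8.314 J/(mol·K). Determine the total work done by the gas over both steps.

P₁ = nRT₁/V₁ = 2.06×8.314×481/33.9 = 243 kPa.
Step 1 — Polytropic n=1.32: T₂ = T₁(V₁/V₂)^(n−1) = 481×(5.10)^0.32 = 810 K; P₂ = P₁(V₁/V₂)^n = 2090 kPa.
W = (P₁V₁−P₂V₂)/(n−1) = (243×33.9−2090×6.64)/0.32 = -17600 J.
ΔU = nCvΔT = 2.06×12.5×(810−481) = 8460 J.
Q = ΔU + W = -9160 J.
State after step 1: P = 2090 kPa, V = 6.64 L, T = 810 K.
Step 2 — Adiabatic: T₂/T₁ = (P₂/P₁)^((γ−1)/γ) ⇒ T₂ = 810×(0.357)^0.400 = 537 K; V₂ = 12.3 L.
ΔU = nCvΔT = 2.06×12.5×(537−810) = -7030 J.
Q = 0 for an adiabatic process, so W = −ΔU = 7030 J.
Net over both steps: W = -10600 J, Q = -9160 J, ΔU = 1430 J.

-10600 J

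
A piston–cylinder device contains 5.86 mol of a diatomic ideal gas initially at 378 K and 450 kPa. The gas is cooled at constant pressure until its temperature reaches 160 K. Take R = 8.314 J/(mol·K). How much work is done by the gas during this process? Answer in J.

-10600 J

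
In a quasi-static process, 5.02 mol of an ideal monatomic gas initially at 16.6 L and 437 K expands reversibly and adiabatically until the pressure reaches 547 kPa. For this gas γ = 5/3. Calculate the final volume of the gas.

25.2 L

P₁ = nRT₁/V₁ = 5.02×8.314×437/16.6 = 1100 kPa.
Adiabatic: T₂/T₁ = (P₂/P₁)^((γ−1)/γ) ⇒ T₂ = 437×(0.498)^0.400 = 331 K; V₂ = 25.2 L.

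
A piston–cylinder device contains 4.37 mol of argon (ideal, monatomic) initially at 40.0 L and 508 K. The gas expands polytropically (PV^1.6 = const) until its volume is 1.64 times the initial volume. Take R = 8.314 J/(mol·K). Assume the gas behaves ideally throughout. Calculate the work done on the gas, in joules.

-7900 J

P₁ = nRT₁/V₁ = 4.37×8.314×508/40.0 = 461 kPa.
Polytropic n=1.6: T₂ = T₁(V₁/V₂)^(n−1) = 508×(0.610)^0.60 = 378 K; P₂ = P₁(V₁/V₂)^n = 209 kPa.
W = (P₁V₁−P₂V₂)/(n−1) = (461×40.0−209×65.6)/0.60 = 7900 J.
Work done on the gas = −W_by = -7900 J.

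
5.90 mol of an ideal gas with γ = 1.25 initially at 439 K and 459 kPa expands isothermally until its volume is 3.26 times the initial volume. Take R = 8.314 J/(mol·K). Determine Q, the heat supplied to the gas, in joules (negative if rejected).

25400 J

V₁ = nRT₁/P₁ = 5.90×8.314×439/459 = 46.9 L.
Isothermal: T stays 439 K; PV = const ⇒ V₂ = 153 L, P₂ = 141 kPa.
ΔU = 0 (ideal gas, T constant).
W = nRT ln(V₂/V₁) = 5.90×8.314×439×ln(3.26) = 25400 J.
Q = ΔU + W = 25400 J.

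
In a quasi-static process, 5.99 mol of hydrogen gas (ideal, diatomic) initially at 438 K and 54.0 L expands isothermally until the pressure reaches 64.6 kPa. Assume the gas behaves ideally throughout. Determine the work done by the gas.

40000 J

P₁ = nRT₁/V₁ = 5.99×8.314×438/54.0 = 404 kPa.
Isothermal: T stays 438 K; PV = const ⇒ V₂ = 338 L, P₂ = 64.6 kPa.
W = nRT ln(V₂/V₁) = 5.99×8.314×438×ln(6.25) = 40000 J.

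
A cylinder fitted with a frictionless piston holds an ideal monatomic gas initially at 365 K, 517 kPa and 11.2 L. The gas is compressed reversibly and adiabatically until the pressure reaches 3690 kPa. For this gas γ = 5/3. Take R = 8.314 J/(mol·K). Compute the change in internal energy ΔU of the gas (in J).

10400 J

n = P₁V₁/(RT₁) = 517×11.2/(8.314×365) = 1.91 mol.
Adiabatic: T₂/T₁ = (P₂/P₁)^((γ−1)/γ) ⇒ T₂ = 365×(7.14)^0.400 = 801 K; V₂ = 3.44 L.
For an ideal gas ΔU = nCvΔT with Cv = (3/2)R = 12.5 J/(mol·K).
ΔU = 1.91×12.5×(801−365) = 10400 J.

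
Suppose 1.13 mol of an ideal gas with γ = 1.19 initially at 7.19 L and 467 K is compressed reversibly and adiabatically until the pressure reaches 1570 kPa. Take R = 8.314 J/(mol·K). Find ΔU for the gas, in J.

P₁ = nRT₁/V₁ = 1.13×8.314×467/7.19 = 610 kPa.
Adiabatic: T₂/T₁ = (P₂/P₁)^((γ−1)/γ) ⇒ T₂ = 467×(2.57)^0.160 = 543 K; V₂ = 3.25 L.
For an ideal gas ΔU = nCvΔT with Cv = R/(γ−1) = 43.8 J/(mol·K).
ΔU = 1.13×43.8×(543−467) = 3760 J.

3760 J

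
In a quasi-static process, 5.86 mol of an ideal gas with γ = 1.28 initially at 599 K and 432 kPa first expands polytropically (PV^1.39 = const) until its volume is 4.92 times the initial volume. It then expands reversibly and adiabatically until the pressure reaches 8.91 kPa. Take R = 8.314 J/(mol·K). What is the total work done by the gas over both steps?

51700 J

V₁ = nRT₁/P₁ = 5.86×8.314×599/432 = 67.6 L.
Step 1 — Polytropic n=1.39: T₂ = T₁(V₁/V₂)^(n−1) = 599×(0.203)^0.39 = 322 K; P₂ = P₁(V₁/V₂)^n = 47.2 kPa.
W = (P₁V₁−P₂V₂)/(n−1) = (432×67.6−47.2×332)/0.39 = 34600 J.
ΔU = nCvΔT = 5.86×29.7×(322−599) = -48200 J.
Q = ΔU + W = -13600 J.
State after step 1: P = 47.2 kPa, V = 332 L, T = 322 K.
Step 2 — Adiabatic: T₂/T₁ = (P₂/P₁)^((γ−1)/γ) ⇒ T₂ = 322×(0.189)^0.219 = 223 K; V₂ = 1220 L.
ΔU = nCvΔT = 5.86×29.7×(223−322) = -17100 J.
Q = 0 for an adiabatic process, so W = −ΔU = 17100 J.
Net over both steps: W = 51700 J, Q = -13600 J, ΔU = -65300 J.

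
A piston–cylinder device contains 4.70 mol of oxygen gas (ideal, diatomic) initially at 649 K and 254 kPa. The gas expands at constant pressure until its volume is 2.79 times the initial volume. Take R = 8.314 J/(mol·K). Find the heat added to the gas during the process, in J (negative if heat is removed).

V₁ = nRT₁/P₁ = 4.70×8.314×649/254 = 99.8 L.
Isobaric: P stays 254 kPa; V/T = const ⇒ T₂ = 1810 K, V₂ = 279 L.
W = PΔV = 254×(279−99.8) kPa·L = 45400 J.
ΔU = nCvΔT = 4.70×20.8×(1810−649) = 113000 J.
Q = ΔU + W = nCpΔT = 159000 J.

159000 J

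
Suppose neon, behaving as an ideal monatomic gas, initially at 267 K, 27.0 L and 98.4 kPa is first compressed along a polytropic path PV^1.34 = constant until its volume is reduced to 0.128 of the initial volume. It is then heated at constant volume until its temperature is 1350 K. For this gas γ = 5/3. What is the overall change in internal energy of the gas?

16200 J

n = P₁V₁/(RT₁) = 98.4×27.0/(8.314×267) = 1.20 mol.
Step 1 — Polytropic n=1.34: T₂ = T₁(V₁/V₂)^(n−1) = 267×(7.81)^0.34 = 537 K; P₂ = P₁(V₁/V₂)^n = 1550 kPa.
W = (P₁V₁−P₂V₂)/(n−1) = (98.4×27.0−1550×3.46)/0.34 = -7910 J.
ΔU = nCvΔT = 1.20×12.5×(537−267) = 4030 J.
Q = ΔU + W = -3870 J.
State after step 1: P = 1550 kPa, V = 3.46 L, T = 537 K.
Step 2 — Isochoric: V stays 3.46 L; P/T = const ⇒ T₂ = 1350 K, P₂ = 3890 kPa.
W = 0 (no volume change).
ΔU = nCvΔT = 1.20×12.5×(1350−537) = 12100 J.
Q = ΔU = 12100 J.
Net over both steps: W = -7910 J, Q = 8260 J, ΔU = 16200 J.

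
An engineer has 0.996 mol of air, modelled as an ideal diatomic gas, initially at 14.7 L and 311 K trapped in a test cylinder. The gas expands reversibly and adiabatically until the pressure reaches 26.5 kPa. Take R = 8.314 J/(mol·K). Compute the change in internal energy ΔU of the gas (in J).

P₁ = nRT₁/V₁ = 0.996×8.314×311/14.7 = 175 kPa.
Adiabatic: T₂/T₁ = (P₂/P₁)^((γ−1)/γ) ⇒ T₂ = 311×(0.151)^0.286 = 181 K; V₂ = 56.7 L.
For an ideal gas ΔU = nCvΔT with Cv = (5/2)R = 20.8 J/(mol·K).
ΔU = 0.996×20.8×(181−311) = -2690 J.

-2690 J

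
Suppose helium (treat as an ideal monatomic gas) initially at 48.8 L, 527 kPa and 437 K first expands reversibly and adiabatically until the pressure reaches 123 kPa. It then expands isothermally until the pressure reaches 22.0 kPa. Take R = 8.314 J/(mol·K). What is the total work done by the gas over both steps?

n = P₁V₁/(RT₁) = 527×48.8/(8.314×437) = 7.08 mol.
Step 1 — Adiabatic: T₂/T₁ = (P₂/P₁)^((γ−1)/γ) ⇒ T₂ = 437×(0.233)^0.400 = 244 K; V₂ = 117 L.
ΔU = nCvΔT = 7.08×12.5×(244−437) = -17000 J.
Q = 0 for an adiabatic process, so W = −ΔU = 17000 J.
State after step 1: P = 123 kPa, V = 117 L, T = 244 K.
Step 2 — Isothermal: T stays 244 K; PV = const ⇒ V₂ = 653 L, P₂ = 22.0 kPa.
ΔU = 0 (ideal gas, T constant).
W = nRT ln(V₂/V₁) = 7.08×8.314×244×ln(5.59) = 24700 J.
Q = ΔU + W = 24700 J.
Net over both steps: W = 41800 J, Q = 24700 J, ΔU = -17000 J.

41800 J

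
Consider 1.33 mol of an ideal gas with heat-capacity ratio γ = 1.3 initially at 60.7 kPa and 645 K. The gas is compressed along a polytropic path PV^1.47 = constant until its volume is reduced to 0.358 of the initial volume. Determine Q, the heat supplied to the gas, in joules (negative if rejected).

5340 J

V₁ = nRT₁/P₁ = 1.33×8.314×645/60.7 = 117 L.
Polytropic n=1.47: T₂ = T₁(V₁/V₂)^(n−1) = 645×(2.79)^0.47 = 1050 K; P₂ = P₁(V₁/V₂)^n = 275 kPa.
W = (P₁V₁−P₂V₂)/(n−1) = (60.7×117−275×42.1)/0.47 = -9420 J.
ΔU = nCvΔT = 1.33×27.7×(1050−645) = 14800 J.
Q = ΔU + W = 5340 J.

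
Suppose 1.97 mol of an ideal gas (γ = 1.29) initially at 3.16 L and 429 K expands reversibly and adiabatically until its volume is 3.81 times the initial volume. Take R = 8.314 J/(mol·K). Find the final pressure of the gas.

396 kPa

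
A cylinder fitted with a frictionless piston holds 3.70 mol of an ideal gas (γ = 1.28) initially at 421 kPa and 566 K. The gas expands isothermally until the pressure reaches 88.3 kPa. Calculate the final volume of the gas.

197 L

V₁ = nRT₁/P₁ = 3.70×8.314×566/421 = 41.4 L.
Isothermal: T stays 566 K; PV = const ⇒ V₂ = 197 L, P₂ = 88.3 kPa.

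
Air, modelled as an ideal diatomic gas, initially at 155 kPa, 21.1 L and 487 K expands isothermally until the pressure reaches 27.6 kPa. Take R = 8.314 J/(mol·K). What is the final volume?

118 L

Isothermal: T stays 487 K; PV = const ⇒ V₂ = 118 L, P₂ = 27.6 kPa.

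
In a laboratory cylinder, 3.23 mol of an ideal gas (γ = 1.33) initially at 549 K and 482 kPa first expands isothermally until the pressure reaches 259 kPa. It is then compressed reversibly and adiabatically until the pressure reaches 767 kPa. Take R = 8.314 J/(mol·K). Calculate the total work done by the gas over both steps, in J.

-4650 J

V₁ = nRT₁/P₁ = 3.23×8.314×549/482 = 30.6 L.
Step 1 — Isothermal: T stays 549 K; PV = const ⇒ V₂ = 56.9 L, P₂ = 259 kPa.
ΔU = 0 (ideal gas, T constant).
W = nRT ln(V₂/V₁) = 3.23×8.314×549×ln(1.86) = 9160 J.
Q = ΔU + W = 9160 J.
State after step 1: P = 259 kPa, V = 56.9 L, T = 549 K.
Step 2 — Adiabatic: T₂/T₁ = (P₂/P₁)^((γ−1)/γ) ⇒ T₂ = 549×(2.96)^0.248 = 719 K; V₂ = 25.2 L.
ΔU = nCvΔT = 3.23×25.2×(719−549) = 13800 J.
Q = 0 for an adiabatic process, so W = −ΔU = -13800 J.
Net over both steps: W = -4650 J, Q = 9160 J, ΔU = 13800 J.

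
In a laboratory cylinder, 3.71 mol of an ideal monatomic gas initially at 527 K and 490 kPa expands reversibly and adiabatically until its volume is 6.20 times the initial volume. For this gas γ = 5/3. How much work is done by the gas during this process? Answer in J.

V₁ = nRT₁/P₁ = 3.71×8.314×527/490 = 33.2 L.
Adiabatic: TV^(γ−1) = const ⇒ T₂ = 527×(0.161)^0.667 = 156 K; PV^γ = const ⇒ P₂ = 23.4 kPa.
ΔU = nCvΔT = 3.71×12.5×(156−527) = -17200 J.
Q = 0 for an adiabatic process, so W = −ΔU = 17200 J.

17200 J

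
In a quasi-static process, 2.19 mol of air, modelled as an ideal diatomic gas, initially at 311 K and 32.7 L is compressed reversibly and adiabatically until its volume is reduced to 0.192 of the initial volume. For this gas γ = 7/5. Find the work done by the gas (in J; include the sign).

P₁ = nRT₁/V₁ = 2.19×8.314×311/32.7 = 173 kPa.
Adiabatic: TV^(γ−1) = const ⇒ T₂ = 311×(5.21)^0.400 = 602 K; PV^γ = const ⇒ P₂ = 1750 kPa.
ΔU = nCvΔT = 2.19×20.8×(602−311) = 13200 J.
Q = 0 for an adiabatic process, so W = −ΔU = -13200 J.

-13200 J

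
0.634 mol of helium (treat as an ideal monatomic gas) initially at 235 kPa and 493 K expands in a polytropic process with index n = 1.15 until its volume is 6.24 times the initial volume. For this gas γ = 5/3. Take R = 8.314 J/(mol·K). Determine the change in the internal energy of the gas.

-936 J

V₁ = nRT₁/P₁ = 0.634×8.314×493/235 = 11.1 L.
Polytropic n=1.15: T₂ = T₁(V₁/V₂)^(n−1) = 493×(0.160)^0.15 = 375 K; P₂ = P₁(V₁/V₂)^n = 28.6 kPa.
For an ideal gas ΔU = nCvΔT with Cv = (3/2)R = 12.5 J/(mol·K).
ΔU = 0.634×12.5×(375−493) = -936 J.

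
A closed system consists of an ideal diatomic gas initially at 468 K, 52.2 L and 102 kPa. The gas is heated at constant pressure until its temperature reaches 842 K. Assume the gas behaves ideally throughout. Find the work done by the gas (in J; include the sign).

n = P₁V₁/(RT₁) = 102×52.2/(8.314×468) = 1.37 mol.
Isobaric: P stays 102 kPa; V/T = const ⇒ T₂ = 842 K, V₂ = 93.9 L.
W = PΔV = 102×(93.9−52.2) kPa·L = 4250 J.

4250 J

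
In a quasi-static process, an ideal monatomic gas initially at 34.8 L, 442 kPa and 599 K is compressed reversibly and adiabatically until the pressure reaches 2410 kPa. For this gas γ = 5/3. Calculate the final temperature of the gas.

Adiabatic: T₂/T₁ = (P₂/P₁)^((γ−1)/γ) ⇒ T₂ = 599×(5.45)^0.400 = 1180 K; V₂ = 12.6 L.

1180 K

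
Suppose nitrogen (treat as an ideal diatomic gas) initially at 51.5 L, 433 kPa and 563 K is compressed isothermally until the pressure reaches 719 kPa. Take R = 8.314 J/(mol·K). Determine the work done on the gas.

n = P₁V₁/(RT₁) = 433×51.5/(8.314×563) = 4.76 mol.
Isothermal: T stays 563 K; PV = const ⇒ V₂ = 31.0 L, P₂ = 719 kPa.
W = nRT ln(V₂/V₁) = 4.76×8.314×563×ln(0.602) = -11300 J.
Work done on the gas = −W_by = 11300 J.

11300 J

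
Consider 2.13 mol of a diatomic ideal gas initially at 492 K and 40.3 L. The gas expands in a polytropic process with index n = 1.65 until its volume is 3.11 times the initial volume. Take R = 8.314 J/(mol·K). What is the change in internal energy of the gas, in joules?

P₁ = nRT₁/V₁ = 2.13×8.314×492/40.3 = 216 kPa.
Polytropic n=1.65: T₂ = T₁(V₁/V₂)^(n−1) = 492×(0.322)^0.65 = 235 K; P₂ = P₁(V₁/V₂)^n = 33.3 kPa.
For an ideal gas ΔU = nCvΔT with Cv = (5/2)R = 20.8 J/(mol·K).
ΔU = 2.13×20.8×(235−492) = -11400 J.

-11400 J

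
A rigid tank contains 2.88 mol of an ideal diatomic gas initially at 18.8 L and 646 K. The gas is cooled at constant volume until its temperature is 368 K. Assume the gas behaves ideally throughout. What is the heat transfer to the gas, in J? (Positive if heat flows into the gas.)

-16600 J

P₁ = nRT₁/V₁ = 2.88×8.314×646/18.8 = 823 kPa.
Isochoric: V stays 18.8 L; P/T = const ⇒ T₂ = 368 K, P₂ = 469 kPa.
W = 0 (no volume change).
ΔU = nCvΔT = 2.88×20.8×(368−646) = -16600 J.
Q = ΔU = -16600 J.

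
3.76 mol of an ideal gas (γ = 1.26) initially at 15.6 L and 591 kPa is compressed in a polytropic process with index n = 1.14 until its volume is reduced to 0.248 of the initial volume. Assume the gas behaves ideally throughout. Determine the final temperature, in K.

359 K

T₁ = P₁V₁/(nR) = 591×15.6/(3.76×8.314) = 295 K.
Polytropic n=1.14: T₂ = T₁(V₁/V₂)^(n−1) = 295×(4.03)^0.14 = 359 K; P₂ = P₁(V₁/V₂)^n = 2900 kPa.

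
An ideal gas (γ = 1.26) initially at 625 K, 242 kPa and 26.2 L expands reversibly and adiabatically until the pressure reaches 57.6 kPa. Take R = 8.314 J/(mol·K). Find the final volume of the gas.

81.9 L

Adiabatic: T₂/T₁ = (P₂/P₁)^((γ−1)/γ) ⇒ T₂ = 625×(0.238)^0.206 = 465 K; V₂ = 81.9 L.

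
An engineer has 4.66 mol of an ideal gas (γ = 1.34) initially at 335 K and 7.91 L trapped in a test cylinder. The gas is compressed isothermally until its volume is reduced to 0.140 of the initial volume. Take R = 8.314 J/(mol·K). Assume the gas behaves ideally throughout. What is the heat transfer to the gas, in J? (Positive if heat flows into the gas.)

-25500 J

P₁ = nRT₁/V₁ = 4.66×8.314×335/7.91 = 1640 kPa.
Isothermal: T stays 335 K; PV = const ⇒ V₂ = 1.11 L, P₂ = 11700 kPa.
ΔU = 0 (ideal gas, T constant).
W = nRT ln(V₂/V₁) = 4.66×8.314×335×ln(0.140) = -25500 J.
Q = ΔU + W = -25500 J.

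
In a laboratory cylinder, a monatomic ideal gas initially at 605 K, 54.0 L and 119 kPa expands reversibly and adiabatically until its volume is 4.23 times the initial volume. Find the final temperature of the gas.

231 K

Adiabatic: TV^(γ−1) = const ⇒ T₂ = 605×(0.236)^0.667 = 231 K; PV^γ = const ⇒ P₂ = 10.8 kPa.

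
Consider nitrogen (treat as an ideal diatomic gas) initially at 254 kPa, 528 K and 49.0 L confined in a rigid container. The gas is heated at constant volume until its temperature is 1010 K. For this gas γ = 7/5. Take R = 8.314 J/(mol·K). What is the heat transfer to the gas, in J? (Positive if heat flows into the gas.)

n = P₁V₁/(RT₁) = 254×49.0/(8.314×528) = 2.84 mol.
Isochoric: V stays 49.0 L; P/T = const ⇒ T₂ = 1010 K, P₂ = 486 kPa.
W = 0 (no volume change).
ΔU = nCvΔT = 2.84×20.8×(1010−528) = 28400 J.
Q = ΔU = 28400 J.

28400 J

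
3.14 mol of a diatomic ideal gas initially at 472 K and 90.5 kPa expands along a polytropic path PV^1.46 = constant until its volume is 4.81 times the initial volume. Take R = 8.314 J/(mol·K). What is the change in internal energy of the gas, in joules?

-15800 J

V₁ = nRT₁/P₁ = 3.14×8.314×472/90.5 = 136 L.
Polytropic n=1.46: T₂ = T₁(V₁/V₂)^(n−1) = 472×(0.208)^0.46 = 229 K; P₂ = P₁(V₁/V₂)^n = 9.14 kPa.
For an ideal gas ΔU = nCvΔT with Cv = (5/2)R = 20.8 J/(mol·K).
ΔU = 3.14×20.8×(229−472) = -15800 J.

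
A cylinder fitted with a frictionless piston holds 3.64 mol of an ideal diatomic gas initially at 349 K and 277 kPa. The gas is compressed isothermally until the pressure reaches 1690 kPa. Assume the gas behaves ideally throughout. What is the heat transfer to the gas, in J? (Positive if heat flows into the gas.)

-19100 J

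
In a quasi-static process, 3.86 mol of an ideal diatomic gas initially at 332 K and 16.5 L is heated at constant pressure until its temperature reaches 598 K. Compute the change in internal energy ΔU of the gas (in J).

21300 J

P₁ = nRT₁/V₁ = 3.86×8.314×332/16.5 = 646 kPa.
Isobaric: P stays 646 kPa; V/T = const ⇒ T₂ = 598 K, V₂ = 29.7 L.
For an ideal gas ΔU = nCvΔT with Cv = (5/2)R = 20.8 J/(mol·K).
ΔU = 3.86×20.8×(598−332) = 21300 J.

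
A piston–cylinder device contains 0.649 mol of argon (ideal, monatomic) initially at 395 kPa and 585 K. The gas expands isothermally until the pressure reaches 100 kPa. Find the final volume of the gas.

V₁ = nRT₁/P₁ = 0.649×8.314×585/395 = 7.99 L.
Isothermal: T stays 585 K; PV = const ⇒ V₂ = 31.6 L, P₂ = 100 kPa.

31.6 L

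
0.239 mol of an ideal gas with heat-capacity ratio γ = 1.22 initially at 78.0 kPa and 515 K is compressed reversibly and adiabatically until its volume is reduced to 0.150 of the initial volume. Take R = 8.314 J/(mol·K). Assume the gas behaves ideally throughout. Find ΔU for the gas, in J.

2410 J

V₁ = nRT₁/P₁ = 0.239×8.314×515/78.0 = 13.1 L.
Adiabatic: TV^(γ−1) = const ⇒ T₂ = 515×(6.67)^0.220 = 782 K; PV^γ = const ⇒ P₂ = 789 kPa.
For an ideal gas ΔU = nCvΔT with Cv = R/(γ−1) = 37.8 J/(mol·K).
ΔU = 0.239×37.8×(782−515) = 2410 J.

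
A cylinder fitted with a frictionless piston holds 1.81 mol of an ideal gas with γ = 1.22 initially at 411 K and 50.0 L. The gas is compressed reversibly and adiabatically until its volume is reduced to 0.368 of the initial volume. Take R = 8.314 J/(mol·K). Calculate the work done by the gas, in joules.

-6920 J

P₁ = nRT₁/V₁ = 1.81×8.314×411/50.0 = 124 kPa.
Adiabatic: TV^(γ−1) = const ⇒ T₂ = 411×(2.72)^0.220 = 512 K; PV^γ = const ⇒ P₂ = 419 kPa.
ΔU = nCvΔT = 1.81×37.8×(512−411) = 6920 J.
Q = 0 for an adiabatic process, so W = −ΔU = -6920 J.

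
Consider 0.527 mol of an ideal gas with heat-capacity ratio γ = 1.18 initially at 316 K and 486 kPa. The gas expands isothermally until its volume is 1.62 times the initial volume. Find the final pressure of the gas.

300 kPa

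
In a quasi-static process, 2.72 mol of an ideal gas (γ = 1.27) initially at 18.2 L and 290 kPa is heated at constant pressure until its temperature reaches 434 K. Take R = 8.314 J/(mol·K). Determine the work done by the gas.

T₁ = P₁V₁/(nR) = 290×18.2/(2.72×8.314) = 233 K.
Isobaric: P stays 290 kPa; V/T = const ⇒ T₂ = 434 K, V₂ = 33.8 L.
W = PΔV = 290×(33.8−18.2) kPa·L = 4540 J.

4540 J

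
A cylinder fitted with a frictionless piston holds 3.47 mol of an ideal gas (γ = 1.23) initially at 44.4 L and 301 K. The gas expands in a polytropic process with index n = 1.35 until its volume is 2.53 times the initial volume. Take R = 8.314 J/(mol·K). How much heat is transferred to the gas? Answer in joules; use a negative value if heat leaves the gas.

P₁ = nRT₁/V₁ = 3.47×8.314×301/44.4 = 196 kPa.
Polytropic n=1.35: T₂ = T₁(V₁/V₂)^(n−1) = 301×(0.395)^0.35 = 218 K; P₂ = P₁(V₁/V₂)^n = 55.9 kPa.
W = (P₁V₁−P₂V₂)/(n−1) = (196×44.4−55.9×112)/0.35 = 6880 J.
ΔU = nCvΔT = 3.47×36.1×(218−301) = -10500 J.
Q = ΔU + W = -3590 J.

-3590 J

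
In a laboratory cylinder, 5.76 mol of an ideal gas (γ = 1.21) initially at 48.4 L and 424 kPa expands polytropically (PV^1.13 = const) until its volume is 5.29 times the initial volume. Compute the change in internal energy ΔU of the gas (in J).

T₁ = P₁V₁/(nR) = 424×48.4/(5.76×8.314) = 429 K.
Polytropic n=1.13: T₂ = T₁(V₁/V₂)^(n−1) = 429×(0.189)^0.13 = 345 K; P₂ = P₁(V₁/V₂)^n = 64.5 kPa.
For an ideal gas ΔU = nCvΔT with Cv = R/(γ−1) = 39.6 J/(mol·K).
ΔU = 5.76×39.6×(345−429) = -19000 J.

-19000 J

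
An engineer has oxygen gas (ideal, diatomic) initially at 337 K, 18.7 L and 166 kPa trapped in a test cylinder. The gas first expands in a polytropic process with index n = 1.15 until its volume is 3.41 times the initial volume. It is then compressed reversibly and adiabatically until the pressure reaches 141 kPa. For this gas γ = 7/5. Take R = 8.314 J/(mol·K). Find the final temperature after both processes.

n = P₁V₁/(RT₁) = 166×18.7/(8.314×337) = 1.11 mol.
Step 1 — Polytropic n=1.15: T₂ = T₁(V₁/V₂)^(n−1) = 337×(0.293)^0.15 = 280 K; P₂ = P₁(V₁/V₂)^n = 40.5 kPa.
W = (P₁V₁−P₂V₂)/(n−1) = (166×18.7−40.5×63.8)/0.15 = 3480 J.
ΔU = nCvΔT = 1.11×20.8×(280−337) = -1300 J.
Q = ΔU + W = 2170 J.
State after step 1: P = 40.5 kPa, V = 63.8 L, T = 280 K.
Step 2 — Adiabatic: T₂/T₁ = (P₂/P₁)^((γ−1)/γ) ⇒ T₂ = 280×(3.48)^0.286 = 400 K; V₂ = 26.2 L.
ΔU = nCvΔT = 1.11×20.8×(400−280) = 2760 J.
Q = 0 for an adiabatic process, so W = −ΔU = -2760 J.
Net over both steps: W = 714 J, Q = 2170 J, ΔU = 1460 J.

400 K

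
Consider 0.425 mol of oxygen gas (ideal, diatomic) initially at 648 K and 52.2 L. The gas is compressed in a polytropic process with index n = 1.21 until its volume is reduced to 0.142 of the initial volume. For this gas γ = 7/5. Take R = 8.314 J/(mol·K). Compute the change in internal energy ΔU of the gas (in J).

P₁ = nRT₁/V₁ = 0.425×8.314×648/52.2 = 43.9 kPa.
Polytropic n=1.21: T₂ = T₁(V₁/V₂)^(n−1) = 648×(7.04)^0.21 = 976 K; P₂ = P₁(V₁/V₂)^n = 465 kPa.
For an ideal gas ΔU = nCvΔT with Cv = (5/2)R = 20.8 J/(mol·K).
ΔU = 0.425×20.8×(976−648) = 2900 J.

2900 J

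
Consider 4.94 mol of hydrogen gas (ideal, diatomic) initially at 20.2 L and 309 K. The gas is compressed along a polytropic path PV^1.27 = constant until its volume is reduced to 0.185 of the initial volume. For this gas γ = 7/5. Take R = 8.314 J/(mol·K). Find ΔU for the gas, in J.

P₁ = nRT₁/V₁ = 4.94×8.314×309/20.2 = 628 kPa.
Polytropic n=1.27: T₂ = T₁(V₁/V₂)^(n−1) = 309×(5.41)^0.27 = 487 K; P₂ = P₁(V₁/V₂)^n = 5360 kPa.
For an ideal gas ΔU = nCvΔT with Cv = (5/2)R = 20.8 J/(mol·K).
ΔU = 4.94×20.8×(487−309) = 18300 J.

18300 J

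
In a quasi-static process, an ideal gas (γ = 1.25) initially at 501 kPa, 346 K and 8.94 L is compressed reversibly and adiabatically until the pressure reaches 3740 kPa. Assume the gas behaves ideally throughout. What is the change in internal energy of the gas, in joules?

8870 J

n = P₁V₁/(RT₁) = 501×8.94/(8.314×346) = 1.56 mol.
Adiabatic: T₂/T₁ = (P₂/P₁)^((γ−1)/γ) ⇒ T₂ = 346×(7.47)^0.200 = 517 K; V₂ = 1.79 L.
For an ideal gas ΔU = nCvΔT with Cv = R/(γ−1) = 33.3 J/(mol·K).
ΔU = 1.56×33.3×(517−346) = 8870 J.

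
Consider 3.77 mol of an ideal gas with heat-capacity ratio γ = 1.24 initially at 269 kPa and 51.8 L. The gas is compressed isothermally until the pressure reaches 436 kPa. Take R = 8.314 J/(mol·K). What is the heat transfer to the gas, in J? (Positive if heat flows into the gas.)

T₁ = P₁V₁/(nR) = 269×51.8/(3.77×8.314) = 445 K.
Isothermal: T stays 445 K; PV = const ⇒ V₂ = 32.0 L, P₂ = 436 kPa.
ΔU = 0 (ideal gas, T constant).
W = nRT ln(V₂/V₁) = 3.77×8.314×445×ln(0.617) = -6730 J.
Q = ΔU + W = -6730 J.

-6730 J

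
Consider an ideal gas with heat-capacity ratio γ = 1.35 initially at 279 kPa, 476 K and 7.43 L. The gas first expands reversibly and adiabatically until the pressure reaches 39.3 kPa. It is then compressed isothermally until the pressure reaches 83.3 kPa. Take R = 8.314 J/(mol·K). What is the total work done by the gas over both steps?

n = P₁V₁/(RT₁) = 279×7.43/(8.314×476) = 0.524 mol.
Step 1 — Adiabatic: T₂/T₁ = (P₂/P₁)^((γ−1)/γ) ⇒ T₂ = 476×(0.141)^0.259 = 286 K; V₂ = 31.7 L.
ΔU = nCvΔT = 0.524×23.8×(286−476) = -2360 J.
Q = 0 for an adiabatic process, so W = −ΔU = 2360 J.
State after step 1: P = 39.3 kPa, V = 31.7 L, T = 286 K.
Step 2 — Isothermal: T stays 286 K; PV = const ⇒ V₂ = 15.0 L, P₂ = 83.3 kPa.
ΔU = 0 (ideal gas, T constant).
W = nRT ln(V₂/V₁) = 0.524×8.314×286×ln(0.472) = -937 J.
Q = ΔU + W = -937 J.
Net over both steps: W = 1420 J, Q = -937 J, ΔU = -2360 J.

1420 J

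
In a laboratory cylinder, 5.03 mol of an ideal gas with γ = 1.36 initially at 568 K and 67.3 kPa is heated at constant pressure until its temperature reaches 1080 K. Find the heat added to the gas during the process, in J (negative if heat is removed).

80900 J

V₁ = nRT₁/P₁ = 5.03×8.314×568/67.3 = 353 L.
Isobaric: P stays 67.3 kPa; V/T = const ⇒ T₂ = 1080 K, V₂ = 671 L.
W = PΔV = 67.3×(671−353) kPa·L = 21400 J.
ΔU = nCvΔT = 5.03×23.1×(1080−568) = 59500 J.
Q = ΔU + W = nCpΔT = 80900 J.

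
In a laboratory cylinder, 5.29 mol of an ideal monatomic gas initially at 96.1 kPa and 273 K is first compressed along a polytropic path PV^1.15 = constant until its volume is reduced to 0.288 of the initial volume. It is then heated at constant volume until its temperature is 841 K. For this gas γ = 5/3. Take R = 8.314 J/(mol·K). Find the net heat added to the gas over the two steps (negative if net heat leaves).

21000 J

V₁ = nRT₁/P₁ = 5.29×8.314×273/96.1 = 125 L.
Step 1 — Polytropic n=1.15: T₂ = T₁(V₁/V₂)^(n−1) = 273×(3.47)^0.15 = 329 K; P₂ = P₁(V₁/V₂)^n = 402 kPa.
W = (P₁V₁−P₂V₂)/(n−1) = (96.1×125−402×36.0)/0.15 = -16400 J.
ΔU = nCvΔT = 5.29×12.5×(329−273) = 3700 J.
Q = ΔU + W = -12700 J.
State after step 1: P = 402 kPa, V = 36.0 L, T = 329 K.
Step 2 — Isochoric: V stays 36.0 L; P/T = const ⇒ T₂ = 841 K, P₂ = 1030 kPa.
W = 0 (no volume change).
ΔU = nCvΔT = 5.29×12.5×(841−329) = 33800 J.
Q = ΔU = 33800 J.
Net over both steps: W = -16400 J, Q = 21000 J, ΔU = 37500 J.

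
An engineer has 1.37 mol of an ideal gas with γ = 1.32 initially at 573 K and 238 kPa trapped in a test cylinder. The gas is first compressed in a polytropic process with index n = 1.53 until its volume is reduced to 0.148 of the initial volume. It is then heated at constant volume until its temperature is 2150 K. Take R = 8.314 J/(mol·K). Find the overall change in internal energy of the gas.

56100 J

V₁ = nRT₁/P₁ = 1.37×8.314×573/238 = 27.4 L.
Step 1 — Polytropic n=1.53: T₂ = T₁(V₁/V₂)^(n−1) = 573×(6.76)^0.53 = 1580 K; P₂ = P₁(V₁/V₂)^n = 4430 kPa.
W = (P₁V₁−P₂V₂)/(n−1) = (238×27.4−4430×4.06)/0.53 = -21600 J.
ΔU = nCvΔT = 1.37×26.0×(1580−573) = 35700 J.
Q = ΔU + W = 14200 J.
State after step 1: P = 4430 kPa, V = 4.06 L, T = 1580 K.
Step 2 — Isochoric: V stays 4.06 L; P/T = const ⇒ T₂ = 2150 K, P₂ = 6030 kPa.
W = 0 (no volume change).
ΔU = nCvΔT = 1.37×26.0×(2150−1580) = 20400 J.
Q = ΔU = 20400 J.
Net over both steps: W = -21600 J, Q = 34500 J, ΔU = 56100 J.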